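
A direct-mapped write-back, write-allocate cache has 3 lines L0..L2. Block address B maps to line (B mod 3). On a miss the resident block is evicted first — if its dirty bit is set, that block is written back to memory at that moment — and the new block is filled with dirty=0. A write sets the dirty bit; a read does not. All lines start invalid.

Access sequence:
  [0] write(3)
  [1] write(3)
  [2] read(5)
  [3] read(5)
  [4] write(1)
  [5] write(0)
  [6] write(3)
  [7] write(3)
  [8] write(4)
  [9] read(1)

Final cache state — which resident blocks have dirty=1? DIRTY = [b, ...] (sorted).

0: W B3 → L0 miss [D]
1: W B3 → L0 hit [D]
2: R B5 → L2 miss [-]
3: R B5 → L2 hit [-]
4: W B1 → L1 miss [D]
5: W B0 → L0 miss wb→B3 [D]
6: W B3 → L0 miss wb→B0 [D]
7: W B3 → L0 hit [D]
8: W B4 → L1 miss wb→B1 [D]
9: R B1 → L1 miss wb→B4 [-]

DIRTY = [3]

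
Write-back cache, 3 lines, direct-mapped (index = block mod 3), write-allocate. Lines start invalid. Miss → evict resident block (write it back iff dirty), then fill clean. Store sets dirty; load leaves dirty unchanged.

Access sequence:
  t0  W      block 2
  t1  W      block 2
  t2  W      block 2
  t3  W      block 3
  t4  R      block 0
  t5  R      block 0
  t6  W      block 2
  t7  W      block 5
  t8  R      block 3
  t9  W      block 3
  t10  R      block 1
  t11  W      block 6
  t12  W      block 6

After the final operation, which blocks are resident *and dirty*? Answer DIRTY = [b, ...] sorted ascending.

DIRTY = [5, 6]

  0 | W B2 → L2 miss [D]
  1 | W B2 → L2 hit [D]
  2 | W B2 → L2 hit [D]
  3 | W B3 → L0 miss [D]
  4 | R B0 → L0 miss wb→B3 [-]
  5 | R B0 → L0 hit [-]
  6 | W B2 → L2 hit [D]
  7 | W B5 → L2 miss wb→B2 [D]
  8 | R B3 → L0 miss [-]
  9 | W B3 → L0 hit [D]
  10 | R B1 → L1 miss [-]
  11 | W B6 → L0 miss wb→B3 [D]
  12 | W B6 → L0 hit [D]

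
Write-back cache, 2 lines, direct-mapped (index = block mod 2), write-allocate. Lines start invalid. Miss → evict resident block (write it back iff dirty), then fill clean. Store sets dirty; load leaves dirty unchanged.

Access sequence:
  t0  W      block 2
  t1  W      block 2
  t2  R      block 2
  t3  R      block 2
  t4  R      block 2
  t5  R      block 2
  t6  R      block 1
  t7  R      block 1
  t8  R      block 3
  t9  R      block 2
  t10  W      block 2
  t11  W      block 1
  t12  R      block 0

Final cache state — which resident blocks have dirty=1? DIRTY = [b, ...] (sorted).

  0 | W B2 → L0 miss [D]
  1 | W B2 → L0 hit [D]
  2 | R B2 → L0 hit [D]
  3 | R B2 → L0 hit [D]
  4 | R B2 → L0 hit [D]
  5 | R B2 → L0 hit [D]
  6 | R B1 → L1 miss [-]
  7 | R B1 → L1 hit [-]
  8 | R B3 → L1 miss [-]
  9 | R B2 → L0 hit [D]
  10 | W B2 → L0 hit [D]
  11 | W B1 → L1 miss [D]
  12 | R B0 → L0 miss wb→B2 [-]

DIRTY = [1]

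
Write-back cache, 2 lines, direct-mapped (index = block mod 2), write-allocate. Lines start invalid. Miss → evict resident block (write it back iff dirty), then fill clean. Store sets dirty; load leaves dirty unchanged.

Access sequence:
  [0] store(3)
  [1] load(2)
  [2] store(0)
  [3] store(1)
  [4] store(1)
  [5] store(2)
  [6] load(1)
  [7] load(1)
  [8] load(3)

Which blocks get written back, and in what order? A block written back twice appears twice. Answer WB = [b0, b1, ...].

WB = [3, 0, 1]

0: W B3 → L1 miss [D]
1: R B2 → L0 miss [-]
2: W B0 → L0 miss [D]
3: W B1 → L1 miss wb→B3 [D]
4: W B1 → L1 hit [D]
5: W B2 → L0 miss wb→B0 [D]
6: R B1 → L1 hit [D]
7: R B1 → L1 hit [D]
8: R B3 → L1 miss wb→B1 [-]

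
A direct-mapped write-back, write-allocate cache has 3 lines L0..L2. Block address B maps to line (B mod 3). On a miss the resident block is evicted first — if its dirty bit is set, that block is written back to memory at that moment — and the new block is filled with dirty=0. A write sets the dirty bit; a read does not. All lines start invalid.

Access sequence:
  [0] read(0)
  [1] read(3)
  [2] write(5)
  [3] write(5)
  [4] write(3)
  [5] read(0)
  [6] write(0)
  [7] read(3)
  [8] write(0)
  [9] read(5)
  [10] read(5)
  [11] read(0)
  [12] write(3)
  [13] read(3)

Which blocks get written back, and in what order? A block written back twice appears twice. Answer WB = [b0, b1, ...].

0: R B0 -> L0 miss  d=-]
1: R B3 -> L0 miss  d=-]
2: W B5 -> L2 miss  d=D]
3: W B5 -> L2 hit  d=D]
4: W B3 -> L0 hit  d=D]
5: R B0 -> L0 miss wb->B3  d=-]
6: W B0 -> L0 hit  d=D]
7: R B3 -> L0 miss wb->B0  d=-]
8: W B0 -> L0 miss  d=D]
9: R B5 -> L2 hit  d=D]
10: R B5 -> L2 hit  d=D]
11: R B0 -> L0 hit  d=D]
12: W B3 -> L0 miss wb->B0  d=D]
13: R B3 -> L0 hit  d=D]

WB = [3, 0, 0]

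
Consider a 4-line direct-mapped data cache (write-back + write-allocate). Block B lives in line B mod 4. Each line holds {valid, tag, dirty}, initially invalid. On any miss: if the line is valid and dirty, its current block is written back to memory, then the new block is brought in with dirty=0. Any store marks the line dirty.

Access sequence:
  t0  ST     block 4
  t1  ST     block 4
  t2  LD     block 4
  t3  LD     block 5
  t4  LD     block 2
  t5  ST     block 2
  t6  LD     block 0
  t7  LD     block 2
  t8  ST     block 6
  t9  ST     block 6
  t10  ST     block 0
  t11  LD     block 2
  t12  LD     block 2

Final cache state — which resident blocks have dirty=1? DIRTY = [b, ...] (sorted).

0: W B4 → L0 miss [D]
1: W B4 → L0 hit [D]
2: R B4 → L0 hit [D]
3: R B5 → L1 miss [-]
4: R B2 → L2 miss [-]
5: W B2 → L2 hit [D]
6: R B0 → L0 miss wb→B4 [-]
7: R B2 → L2 hit [D]
8: W B6 → L2 miss wb→B2 [D]
9: W B6 → L2 hit [D]
10: W B0 → L0 hit [D]
11: R B2 → L2 miss wb→B6 [-]
12: R B2 → L2 hit [-]

DIRTY = [0]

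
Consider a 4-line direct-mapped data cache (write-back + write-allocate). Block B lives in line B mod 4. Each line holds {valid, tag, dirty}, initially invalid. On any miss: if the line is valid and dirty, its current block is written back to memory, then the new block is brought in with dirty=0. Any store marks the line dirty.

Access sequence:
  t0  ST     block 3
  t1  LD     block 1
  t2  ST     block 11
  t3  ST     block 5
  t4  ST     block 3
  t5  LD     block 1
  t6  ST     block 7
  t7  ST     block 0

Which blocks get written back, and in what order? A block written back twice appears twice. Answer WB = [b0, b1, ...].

WB = [3, 11, 5, 3]

0: W B3 -> L3 miss  d=D]
1: R B1 -> L1 miss  d=-]
2: W B11 -> L3 miss wb->B3  d=D]
3: W B5 -> L1 miss  d=D]
4: W B3 -> L3 miss wb->B11  d=D]
5: R B1 -> L1 miss wb->B5  d=-]
6: W B7 -> L3 miss wb->B3  d=D]
7: W B0 -> L0 miss  d=D]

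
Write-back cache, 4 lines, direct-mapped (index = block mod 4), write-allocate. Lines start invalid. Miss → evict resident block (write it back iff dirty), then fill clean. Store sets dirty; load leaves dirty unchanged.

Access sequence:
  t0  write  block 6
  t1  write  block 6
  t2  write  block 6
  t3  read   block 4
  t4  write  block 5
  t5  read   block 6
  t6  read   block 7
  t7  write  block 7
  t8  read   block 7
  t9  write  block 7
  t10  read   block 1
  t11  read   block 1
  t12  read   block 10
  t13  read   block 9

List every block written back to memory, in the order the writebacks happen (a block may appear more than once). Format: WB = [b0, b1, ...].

0: W B6 → L2 miss [D]
1: W B6 → L2 hit [D]
2: W B6 → L2 hit [D]
3: R B4 → L0 miss [-]
4: W B5 → L1 miss [D]
5: R B6 → L2 hit [D]
6: R B7 → L3 miss [-]
7: W B7 → L3 hit [D]
8: R B7 → L3 hit [D]
9: W B7 → L3 hit [D]
10: R B1 → L1 miss wb→B5 [-]
11: R B1 → L1 hit [-]
12: R B10 → L2 miss wb→B6 [-]
13: R B9 → L1 miss [-]

WB = [5, 6]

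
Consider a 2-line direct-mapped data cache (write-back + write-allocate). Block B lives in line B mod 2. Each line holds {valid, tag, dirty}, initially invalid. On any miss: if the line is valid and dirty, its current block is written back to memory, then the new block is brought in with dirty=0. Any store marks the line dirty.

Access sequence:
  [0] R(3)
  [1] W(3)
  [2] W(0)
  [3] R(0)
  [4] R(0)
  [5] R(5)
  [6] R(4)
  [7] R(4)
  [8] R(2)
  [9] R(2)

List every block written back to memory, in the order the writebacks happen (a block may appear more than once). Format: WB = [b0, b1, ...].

0: R B3 -> L1 miss  d=-]
1: W B3 -> L1 hit  d=D]
2: W B0 -> L0 miss  d=D]
3: R B0 -> L0 hit  d=D]
4: R B0 -> L0 hit  d=D]
5: R B5 -> L1 miss wb->B3  d=-]
6: R B4 -> L0 miss wb->B0  d=-]
7: R B4 -> L0 hit  d=-]
8: R B2 -> L0 miss  d=-]
9: R B2 -> L0 hit  d=-]

WB = [3, 0]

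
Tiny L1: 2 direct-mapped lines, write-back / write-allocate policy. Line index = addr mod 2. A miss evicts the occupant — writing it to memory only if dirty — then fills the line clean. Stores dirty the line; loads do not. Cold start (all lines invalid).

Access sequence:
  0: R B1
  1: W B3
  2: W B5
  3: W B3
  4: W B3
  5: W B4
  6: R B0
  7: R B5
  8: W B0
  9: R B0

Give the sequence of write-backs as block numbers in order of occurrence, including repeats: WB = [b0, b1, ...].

WB = [3, 5, 4, 3]

  0 | R B1 → L1 miss [-]
  1 | W B3 → L1 miss [D]
  2 | W B5 → L1 miss wb→B3 [D]
  3 | W B3 → L1 miss wb→B5 [D]
  4 | W B3 → L1 hit [D]
  5 | W B4 → L0 miss [D]
  6 | R B0 → L0 miss wb→B4 [-]
  7 | R B5 → L1 miss wb→B3 [-]
  8 | W B0 → L0 hit [D]
  9 | R B0 → L0 hit [D]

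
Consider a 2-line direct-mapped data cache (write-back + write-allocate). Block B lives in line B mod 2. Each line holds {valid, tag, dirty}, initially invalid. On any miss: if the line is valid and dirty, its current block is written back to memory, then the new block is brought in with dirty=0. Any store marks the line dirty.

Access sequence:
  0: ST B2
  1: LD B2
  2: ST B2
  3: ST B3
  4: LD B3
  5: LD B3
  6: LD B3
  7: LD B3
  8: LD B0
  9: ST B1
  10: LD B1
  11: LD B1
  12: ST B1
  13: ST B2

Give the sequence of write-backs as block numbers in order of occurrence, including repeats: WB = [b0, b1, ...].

WB = [2, 3]

0: W B2 → L0 miss [D]
1: R B2 → L0 hit [D]
2: W B2 → L0 hit [D]
3: W B3 → L1 miss [D]
4: R B3 → L1 hit [D]
5: R B3 → L1 hit [D]
6: R B3 → L1 hit [D]
7: R B3 → L1 hit [D]
8: R B0 → L0 miss wb→B2 [-]
9: W B1 → L1 miss wb→B3 [D]
10: R B1 → L1 hit [D]
11: R B1 → L1 hit [D]
12: W B1 → L1 hit [D]
13: W B2 → L0 miss [D]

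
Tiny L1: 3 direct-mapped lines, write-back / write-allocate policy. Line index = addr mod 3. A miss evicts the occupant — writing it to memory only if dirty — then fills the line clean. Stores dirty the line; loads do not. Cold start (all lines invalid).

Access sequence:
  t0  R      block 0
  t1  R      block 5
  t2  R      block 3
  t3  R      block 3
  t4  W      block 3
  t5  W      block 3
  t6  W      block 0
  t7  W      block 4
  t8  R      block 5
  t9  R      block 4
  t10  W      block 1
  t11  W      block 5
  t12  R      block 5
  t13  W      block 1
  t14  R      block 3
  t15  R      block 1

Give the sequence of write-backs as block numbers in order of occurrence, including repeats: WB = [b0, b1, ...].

0: R B0 -> L0 miss  d=-]
1: R B5 -> L2 miss  d=-]
2: R B3 -> L0 miss  d=-]
3: R B3 -> L0 hit  d=-]
4: W B3 -> L0 hit  d=D]
5: W B3 -> L0 hit  d=D]
6: W B0 -> L0 miss wb->B3  d=D]
7: W B4 -> L1 miss  d=D]
8: R B5 -> L2 hit  d=-]
9: R B4 -> L1 hit  d=D]
10: W B1 -> L1 miss wb->B4  d=D]
11: W B5 -> L2 hit  d=D]
12: R B5 -> L2 hit  d=D]
13: W B1 -> L1 hit  d=D]
14: R B3 -> L0 miss wb->B0  d=-]
15: R B1 -> L1 hit  d=D]

WB = [3, 4, 0]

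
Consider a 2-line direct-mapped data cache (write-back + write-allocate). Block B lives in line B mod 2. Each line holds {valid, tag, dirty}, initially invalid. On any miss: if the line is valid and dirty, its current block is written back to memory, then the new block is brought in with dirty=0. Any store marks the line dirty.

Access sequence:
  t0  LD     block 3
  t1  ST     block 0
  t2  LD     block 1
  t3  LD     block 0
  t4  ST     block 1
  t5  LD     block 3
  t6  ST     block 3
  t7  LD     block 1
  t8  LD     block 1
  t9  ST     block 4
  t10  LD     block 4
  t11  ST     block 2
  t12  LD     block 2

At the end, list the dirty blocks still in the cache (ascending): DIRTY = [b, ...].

  0 | R B3 → L1 miss [-]
  1 | W B0 → L0 miss [D]
  2 | R B1 → L1 miss [-]
  3 | R B0 → L0 hit [D]
  4 | W B1 → L1 hit [D]
  5 | R B3 → L1 miss wb→B1 [-]
  6 | W B3 → L1 hit [D]
  7 | R B1 → L1 miss wb→B3 [-]
  8 | R B1 → L1 hit [-]
  9 | W B4 → L0 miss wb→B0 [D]
  10 | R B4 → L0 hit [D]
  11 | W B2 → L0 miss wb→B4 [D]
  12 | R B2 → L0 hit [D]

DIRTY = [2]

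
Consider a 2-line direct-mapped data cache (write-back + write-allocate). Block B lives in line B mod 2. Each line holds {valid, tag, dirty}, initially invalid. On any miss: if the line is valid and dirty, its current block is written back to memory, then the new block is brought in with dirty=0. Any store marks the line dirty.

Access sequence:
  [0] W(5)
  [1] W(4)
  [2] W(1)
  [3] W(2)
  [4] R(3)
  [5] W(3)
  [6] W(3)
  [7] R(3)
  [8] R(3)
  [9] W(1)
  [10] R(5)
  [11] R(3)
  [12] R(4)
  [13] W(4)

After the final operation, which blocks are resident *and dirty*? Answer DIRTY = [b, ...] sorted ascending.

DIRTY = [4]

0: W B5 -> L1 miss  d=D]
1: W B4 -> L0 miss  d=D]
2: W B1 -> L1 miss wb->B5  d=D]
3: W B2 -> L0 miss wb->B4  d=D]
4: R B3 -> L1 miss wb->B1  d=-]
5: W B3 -> L1 hit  d=D]
6: W B3 -> L1 hit  d=D]
7: R B3 -> L1 hit  d=D]
8: R B3 -> L1 hit  d=D]
9: W B1 -> L1 miss wb->B3  d=D]
10: R B5 -> L1 miss wb->B1  d=-]
11: R B3 -> L1 miss  d=-]
12: R B4 -> L0 miss wb->B2  d=-]
13: W B4 -> L0 hit  d=D]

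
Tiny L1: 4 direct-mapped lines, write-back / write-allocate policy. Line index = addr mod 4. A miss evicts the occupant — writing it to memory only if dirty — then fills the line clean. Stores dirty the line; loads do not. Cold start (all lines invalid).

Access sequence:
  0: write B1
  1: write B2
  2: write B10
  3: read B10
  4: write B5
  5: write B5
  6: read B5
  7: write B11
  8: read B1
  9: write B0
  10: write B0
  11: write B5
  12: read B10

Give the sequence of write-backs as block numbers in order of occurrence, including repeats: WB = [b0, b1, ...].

WB = [2, 1, 5]

0: W B1 -> L1 miss  d=D]
1: W B2 -> L2 miss  d=D]
2: W B10 -> L2 miss wb->B2  d=D]
3: R B10 -> L2 hit  d=D]
4: W B5 -> L1 miss wb->B1  d=D]
5: W B5 -> L1 hit  d=D]
6: R B5 -> L1 hit  d=D]
7: W B11 -> L3 miss  d=D]
8: R B1 -> L1 miss wb->B5  d=-]
9: W B0 -> L0 miss  d=D]
10: W B0 -> L0 hit  d=D]
11: W B5 -> L1 miss  d=D]
12: R B10 -> L2 hit  d=D]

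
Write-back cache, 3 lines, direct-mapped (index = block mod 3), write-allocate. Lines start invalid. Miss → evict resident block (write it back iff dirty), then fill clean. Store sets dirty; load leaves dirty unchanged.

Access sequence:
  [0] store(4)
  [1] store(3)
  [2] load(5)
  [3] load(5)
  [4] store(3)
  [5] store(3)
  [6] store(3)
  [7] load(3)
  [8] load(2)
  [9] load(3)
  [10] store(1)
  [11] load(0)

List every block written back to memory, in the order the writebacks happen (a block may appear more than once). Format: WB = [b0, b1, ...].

  0 | W B4 → L1 miss [D]
  1 | W B3 → L0 miss [D]
  2 | R B5 → L2 miss [-]
  3 | R B5 → L2 hit [-]
  4 | W B3 → L0 hit [D]
  5 | W B3 → L0 hit [D]
  6 | W B3 → L0 hit [D]
  7 | R B3 → L0 hit [D]
  8 | R B2 → L2 miss [-]
  9 | R B3 → L0 hit [D]
  10 | W B1 → L1 miss wb→B4 [D]
  11 | R B0 → L0 miss wb→B3 [-]

WB = [4, 3]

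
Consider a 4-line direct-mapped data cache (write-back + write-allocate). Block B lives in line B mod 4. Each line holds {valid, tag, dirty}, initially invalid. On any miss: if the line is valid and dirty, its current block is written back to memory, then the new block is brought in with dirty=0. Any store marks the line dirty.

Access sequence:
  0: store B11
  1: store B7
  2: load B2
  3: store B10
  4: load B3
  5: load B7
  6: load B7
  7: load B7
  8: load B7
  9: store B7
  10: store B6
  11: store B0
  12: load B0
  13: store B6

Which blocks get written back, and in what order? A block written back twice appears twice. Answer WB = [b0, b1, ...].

WB = [11, 7, 10]

  0 | W B11 → L3 miss [D]
  1 | W B7 → L3 miss wb→B11 [D]
  2 | R B2 → L2 miss [-]
  3 | W B10 → L2 miss [D]
  4 | R B3 → L3 miss wb→B7 [-]
  5 | R B7 → L3 miss [-]
  6 | R B7 → L3 hit [-]
  7 | R B7 → L3 hit [-]
  8 | R B7 → L3 hit [-]
  9 | W B7 → L3 hit [D]
  10 | W B6 → L2 miss wb→B10 [D]
  11 | W B0 → L0 miss [D]
  12 | R B0 → L0 hit [D]
  13 | W B6 → L2 hit [D]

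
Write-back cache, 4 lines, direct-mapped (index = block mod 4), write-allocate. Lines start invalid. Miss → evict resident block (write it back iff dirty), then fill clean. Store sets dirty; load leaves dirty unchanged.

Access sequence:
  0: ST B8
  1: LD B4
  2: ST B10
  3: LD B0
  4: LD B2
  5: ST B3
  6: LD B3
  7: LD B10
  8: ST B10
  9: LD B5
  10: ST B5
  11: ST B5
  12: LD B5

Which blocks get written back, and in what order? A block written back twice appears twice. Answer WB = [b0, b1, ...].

WB = [8, 10]

0: W B8 → L0 miss [D]
1: R B4 → L0 miss wb→B8 [-]
2: W B10 → L2 miss [D]
3: R B0 → L0 miss [-]
4: R B2 → L2 miss wb→B10 [-]
5: W B3 → L3 miss [D]
6: R B3 → L3 hit [D]
7: R B10 → L2 miss [-]
8: W B10 → L2 hit [D]
9: R B5 → L1 miss [-]
10: W B5 → L1 hit [D]
11: W B5 → L1 hit [D]
12: R B5 → L1 hit [D]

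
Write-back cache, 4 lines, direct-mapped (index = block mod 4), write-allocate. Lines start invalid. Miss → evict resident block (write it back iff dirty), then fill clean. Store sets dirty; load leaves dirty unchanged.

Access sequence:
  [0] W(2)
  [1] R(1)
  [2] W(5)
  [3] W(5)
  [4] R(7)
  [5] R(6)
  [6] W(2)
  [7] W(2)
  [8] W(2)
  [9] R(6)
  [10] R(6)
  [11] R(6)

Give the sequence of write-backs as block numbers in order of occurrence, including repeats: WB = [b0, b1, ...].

WB = [2, 2]

0: W B2 -> L2 miss  d=D]
1: R B1 -> L1 miss  d=-]
2: W B5 -> L1 miss  d=D]
3: W B5 -> L1 hit  d=D]
4: R B7 -> L3 miss  d=-]
5: R B6 -> L2 miss wb->B2  d=-]
6: W B2 -> L2 miss  d=D]
7: W B2 -> L2 hit  d=D]
8: W B2 -> L2 hit  d=D]
9: R B6 -> L2 miss wb->B2  d=-]
10: R B6 -> L2 hit  d=-]
11: R B6 -> L2 hit  d=-]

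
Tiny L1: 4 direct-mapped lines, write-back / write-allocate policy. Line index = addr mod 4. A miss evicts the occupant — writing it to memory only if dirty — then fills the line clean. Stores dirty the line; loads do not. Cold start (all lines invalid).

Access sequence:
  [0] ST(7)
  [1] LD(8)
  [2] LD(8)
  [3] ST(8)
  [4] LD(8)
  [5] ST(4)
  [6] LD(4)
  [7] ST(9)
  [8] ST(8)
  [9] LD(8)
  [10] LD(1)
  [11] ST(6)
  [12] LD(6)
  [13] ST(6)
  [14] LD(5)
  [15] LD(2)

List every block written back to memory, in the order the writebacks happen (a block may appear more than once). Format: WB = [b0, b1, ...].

  0 | W B7 → L3 miss [D]
  1 | R B8 → L0 miss [-]
  2 | R B8 → L0 hit [-]
  3 | W B8 → L0 hit [D]
  4 | R B8 → L0 hit [D]
  5 | W B4 → L0 miss wb→B8 [D]
  6 | R B4 → L0 hit [D]
  7 | W B9 → L1 miss [D]
  8 | W B8 → L0 miss wb→B4 [D]
  9 | R B8 → L0 hit [D]
  10 | R B1 → L1 miss wb→B9 [-]
  11 | W B6 → L2 miss [D]
  12 | R B6 → L2 hit [D]
  13 | W B6 → L2 hit [D]
  14 | R B5 → L1 miss [-]
  15 | R B2 → L2 miss wb→B6 [-]

WB = [8, 4, 9, 6]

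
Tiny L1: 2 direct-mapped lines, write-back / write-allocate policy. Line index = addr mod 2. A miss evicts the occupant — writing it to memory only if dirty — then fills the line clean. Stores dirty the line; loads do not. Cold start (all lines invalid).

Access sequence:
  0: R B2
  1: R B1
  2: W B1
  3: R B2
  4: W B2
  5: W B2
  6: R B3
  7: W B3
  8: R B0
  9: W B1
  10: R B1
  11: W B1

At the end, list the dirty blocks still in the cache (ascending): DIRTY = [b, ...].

DIRTY = [1]

  0 | R B2 → L0 miss [-]
  1 | R B1 → L1 miss [-]
  2 | W B1 → L1 hit [D]
  3 | R B2 → L0 hit [-]
  4 | W B2 → L0 hit [D]
  5 | W B2 → L0 hit [D]
  6 | R B3 → L1 miss wb→B1 [-]
  7 | W B3 → L1 hit [D]
  8 | R B0 → L0 miss wb→B2 [-]
  9 | W B1 → L1 miss wb→B3 [D]
  10 | R B1 → L1 hit [D]
  11 | W B1 → L1 hit [D]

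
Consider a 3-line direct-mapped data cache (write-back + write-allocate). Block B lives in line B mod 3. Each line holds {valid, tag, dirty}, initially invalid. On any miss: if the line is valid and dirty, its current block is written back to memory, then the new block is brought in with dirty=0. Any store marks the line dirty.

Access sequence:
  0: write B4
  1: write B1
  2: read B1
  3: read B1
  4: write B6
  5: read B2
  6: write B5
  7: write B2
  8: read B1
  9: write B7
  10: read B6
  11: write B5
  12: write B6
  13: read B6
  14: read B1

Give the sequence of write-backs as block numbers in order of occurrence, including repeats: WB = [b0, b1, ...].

0: W B4 -> L1 miss  d=D]
1: W B1 -> L1 miss wb->B4  d=D]
2: R B1 -> L1 hit  d=D]
3: R B1 -> L1 hit  d=D]
4: W B6 -> L0 miss  d=D]
5: R B2 -> L2 miss  d=-]
6: W B5 -> L2 miss  d=D]
7: W B2 -> L2 miss wb->B5  d=D]
8: R B1 -> L1 hit  d=D]
9: W B7 -> L1 miss wb->B1  d=D]
10: R B6 -> L0 hit  d=D]
11: W B5 -> L2 miss wb->B2  d=D]
12: W B6 -> L0 hit  d=D]
13: R B6 -> L0 hit  d=D]
14: R B1 -> L1 miss wb->B7  d=-]

WB = [4, 5, 1, 2, 7]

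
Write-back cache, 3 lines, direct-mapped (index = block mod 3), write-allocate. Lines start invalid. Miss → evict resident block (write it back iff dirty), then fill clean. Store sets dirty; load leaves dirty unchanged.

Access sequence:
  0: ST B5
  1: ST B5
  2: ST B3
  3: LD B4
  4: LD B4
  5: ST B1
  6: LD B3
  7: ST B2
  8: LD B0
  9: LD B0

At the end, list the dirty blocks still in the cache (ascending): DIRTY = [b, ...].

0: W B5 → L2 miss [D]
1: W B5 → L2 hit [D]
2: W B3 → L0 miss [D]
3: R B4 → L1 miss [-]
4: R B4 → L1 hit [-]
5: W B1 → L1 miss [D]
6: R B3 → L0 hit [D]
7: W B2 → L2 miss wb→B5 [D]
8: R B0 → L0 miss wb→B3 [-]
9: R B0 → L0 hit [-]

DIRTY = [1, 2]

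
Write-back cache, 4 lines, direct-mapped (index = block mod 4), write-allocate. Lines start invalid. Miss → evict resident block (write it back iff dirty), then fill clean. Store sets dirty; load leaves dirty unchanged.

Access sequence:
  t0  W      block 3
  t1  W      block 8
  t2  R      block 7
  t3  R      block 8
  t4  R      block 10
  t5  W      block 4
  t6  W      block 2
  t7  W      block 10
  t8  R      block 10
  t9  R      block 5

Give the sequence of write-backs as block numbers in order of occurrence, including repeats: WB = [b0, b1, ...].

0: W B3 -> L3 miss  d=D]
1: W B8 -> L0 miss  d=D]
2: R B7 -> L3 miss wb->B3  d=-]
3: R B8 -> L0 hit  d=D]
4: R B10 -> L2 miss  d=-]
5: W B4 -> L0 miss wb->B8  d=D]
6: W B2 -> L2 miss  d=D]
7: W B10 -> L2 miss wb->B2  d=D]
8: R B10 -> L2 hit  d=D]
9: R B5 -> L1 miss  d=-]

WB = [3, 8, 2]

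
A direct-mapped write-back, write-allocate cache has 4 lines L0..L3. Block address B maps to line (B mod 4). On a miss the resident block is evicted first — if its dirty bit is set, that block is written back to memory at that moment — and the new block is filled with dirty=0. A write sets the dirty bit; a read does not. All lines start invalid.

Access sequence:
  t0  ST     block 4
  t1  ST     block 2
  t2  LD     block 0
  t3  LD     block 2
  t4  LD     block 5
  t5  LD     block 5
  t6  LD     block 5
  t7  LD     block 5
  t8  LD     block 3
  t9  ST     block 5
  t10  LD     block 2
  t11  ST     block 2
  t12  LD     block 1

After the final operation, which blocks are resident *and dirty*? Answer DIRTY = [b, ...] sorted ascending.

DIRTY = [2]

  0 | W B4 → L0 miss [D]
  1 | W B2 → L2 miss [D]
  2 | R B0 → L0 miss wb→B4 [-]
  3 | R B2 → L2 hit [D]
  4 | R B5 → L1 miss [-]
  5 | R B5 → L1 hit [-]
  6 | R B5 → L1 hit [-]
  7 | R B5 → L1 hit [-]
  8 | R B3 → L3 miss [-]
  9 | W B5 → L1 hit [D]
  10 | R B2 → L2 hit [D]
  11 | W B2 → L2 hit [D]
  12 | R B1 → L1 miss wb→B5 [-]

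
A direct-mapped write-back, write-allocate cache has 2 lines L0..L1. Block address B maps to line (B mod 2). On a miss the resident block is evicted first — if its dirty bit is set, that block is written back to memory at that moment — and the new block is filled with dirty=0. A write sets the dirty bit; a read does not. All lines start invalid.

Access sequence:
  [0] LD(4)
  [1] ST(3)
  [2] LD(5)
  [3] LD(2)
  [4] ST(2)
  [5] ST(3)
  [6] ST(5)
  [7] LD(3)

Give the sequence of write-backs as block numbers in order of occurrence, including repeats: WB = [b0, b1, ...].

WB = [3, 3, 5]

  0 | R B4 → L0 miss [-]
  1 | W B3 → L1 miss [D]
  2 | R B5 → L1 miss wb→B3 [-]
  3 | R B2 → L0 miss [-]
  4 | W B2 → L0 hit [D]
  5 | W B3 → L1 miss [D]
  6 | W B5 → L1 miss wb→B3 [D]
  7 | R B3 → L1 miss wb→B5 [-]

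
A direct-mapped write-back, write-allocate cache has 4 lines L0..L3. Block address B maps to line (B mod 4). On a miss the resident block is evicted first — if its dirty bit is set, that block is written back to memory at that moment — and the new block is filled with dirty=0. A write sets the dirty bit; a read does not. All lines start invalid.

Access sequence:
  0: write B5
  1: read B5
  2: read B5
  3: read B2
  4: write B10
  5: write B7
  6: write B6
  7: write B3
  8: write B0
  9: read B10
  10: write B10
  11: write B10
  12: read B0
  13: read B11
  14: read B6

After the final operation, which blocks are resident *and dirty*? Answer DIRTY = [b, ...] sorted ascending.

DIRTY = [0, 5]

  0 | W B5 → L1 miss [D]
  1 | R B5 → L1 hit [D]
  2 | R B5 → L1 hit [D]
  3 | R B2 → L2 miss [-]
  4 | W B10 → L2 miss [D]
  5 | W B7 → L3 miss [D]
  6 | W B6 → L2 miss wb→B10 [D]
  7 | W B3 → L3 miss wb→B7 [D]
  8 | W B0 → L0 miss [D]
  9 | R B10 → L2 miss wb→B6 [-]
  10 | W B10 → L2 hit [D]
  11 | W B10 → L2 hit [D]
  12 | R B0 → L0 hit [D]
  13 | R B11 → L3 miss wb→B3 [-]
  14 | R B6 → L2 miss wb→B10 [-]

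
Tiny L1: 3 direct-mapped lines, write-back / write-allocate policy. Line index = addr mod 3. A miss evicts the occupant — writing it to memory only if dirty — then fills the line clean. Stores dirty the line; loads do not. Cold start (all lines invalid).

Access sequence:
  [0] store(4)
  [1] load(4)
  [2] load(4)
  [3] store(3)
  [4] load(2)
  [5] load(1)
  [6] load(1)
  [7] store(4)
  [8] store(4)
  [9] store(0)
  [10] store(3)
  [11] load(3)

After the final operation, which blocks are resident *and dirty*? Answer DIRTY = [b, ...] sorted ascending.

0: W B4 → L1 miss [D]
1: R B4 → L1 hit [D]
2: R B4 → L1 hit [D]
3: W B3 → L0 miss [D]
4: R B2 → L2 miss [-]
5: R B1 → L1 miss wb→B4 [-]
6: R B1 → L1 hit [-]
7: W B4 → L1 miss [D]
8: W B4 → L1 hit [D]
9: W B0 → L0 miss wb→B3 [D]
10: W B3 → L0 miss wb→B0 [D]
11: R B3 → L0 hit [D]

DIRTY = [3, 4]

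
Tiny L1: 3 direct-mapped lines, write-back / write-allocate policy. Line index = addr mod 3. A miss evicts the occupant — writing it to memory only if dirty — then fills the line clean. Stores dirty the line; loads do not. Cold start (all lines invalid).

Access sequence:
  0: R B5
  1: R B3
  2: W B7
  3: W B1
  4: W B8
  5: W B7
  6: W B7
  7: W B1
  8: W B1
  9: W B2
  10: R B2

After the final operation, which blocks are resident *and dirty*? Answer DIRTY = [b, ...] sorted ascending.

DIRTY = [1, 2]

  0 | R B5 → L2 miss [-]
  1 | R B3 → L0 miss [-]
  2 | W B7 → L1 miss [D]
  3 | W B1 → L1 miss wb→B7 [D]
  4 | W B8 → L2 miss [D]
  5 | W B7 → L1 miss wb→B1 [D]
  6 | W B7 → L1 hit [D]
  7 | W B1 → L1 miss wb→B7 [D]
  8 | W B1 → L1 hit [D]
  9 | W B2 → L2 miss wb→B8 [D]
  10 | R B2 → L2 hit [D]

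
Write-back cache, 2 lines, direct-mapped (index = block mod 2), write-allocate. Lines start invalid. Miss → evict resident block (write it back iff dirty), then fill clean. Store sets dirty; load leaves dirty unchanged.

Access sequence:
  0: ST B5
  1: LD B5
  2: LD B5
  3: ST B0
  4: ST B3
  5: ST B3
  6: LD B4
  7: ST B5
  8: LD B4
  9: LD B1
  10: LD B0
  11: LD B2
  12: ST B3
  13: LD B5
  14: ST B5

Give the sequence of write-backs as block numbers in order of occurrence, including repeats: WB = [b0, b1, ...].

  0 | W B5 → L1 miss [D]
  1 | R B5 → L1 hit [D]
  2 | R B5 → L1 hit [D]
  3 | W B0 → L0 miss [D]
  4 | W B3 → L1 miss wb→B5 [D]
  5 | W B3 → L1 hit [D]
  6 | R B4 → L0 miss wb→B0 [-]
  7 | W B5 → L1 miss wb→B3 [D]
  8 | R B4 → L0 hit [-]
  9 | R B1 → L1 miss wb→B5 [-]
  10 | R B0 → L0 miss [-]
  11 | R B2 → L0 miss [-]
  12 | W B3 → L1 miss [D]
  13 | R B5 → L1 miss wb→B3 [-]
  14 | W B5 → L1 hit [D]

WB = [5, 0, 3, 5, 3]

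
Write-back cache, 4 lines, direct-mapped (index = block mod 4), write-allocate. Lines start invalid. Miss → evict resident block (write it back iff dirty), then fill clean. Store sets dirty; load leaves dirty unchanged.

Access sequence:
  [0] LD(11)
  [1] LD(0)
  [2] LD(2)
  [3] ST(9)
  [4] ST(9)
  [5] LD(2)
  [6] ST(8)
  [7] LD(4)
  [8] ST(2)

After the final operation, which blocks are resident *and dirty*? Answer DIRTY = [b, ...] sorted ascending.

DIRTY = [2, 9]

0: R B11 -> L3 miss  d=-]
1: R B0 -> L0 miss  d=-]
2: R B2 -> L2 miss  d=-]
3: W B9 -> L1 miss  d=D]
4: W B9 -> L1 hit  d=D]
5: R B2 -> L2 hit  d=-]
6: W B8 -> L0 miss  d=D]
7: R B4 -> L0 miss wb->B8  d=-]
8: W B2 -> L2 hit  d=D]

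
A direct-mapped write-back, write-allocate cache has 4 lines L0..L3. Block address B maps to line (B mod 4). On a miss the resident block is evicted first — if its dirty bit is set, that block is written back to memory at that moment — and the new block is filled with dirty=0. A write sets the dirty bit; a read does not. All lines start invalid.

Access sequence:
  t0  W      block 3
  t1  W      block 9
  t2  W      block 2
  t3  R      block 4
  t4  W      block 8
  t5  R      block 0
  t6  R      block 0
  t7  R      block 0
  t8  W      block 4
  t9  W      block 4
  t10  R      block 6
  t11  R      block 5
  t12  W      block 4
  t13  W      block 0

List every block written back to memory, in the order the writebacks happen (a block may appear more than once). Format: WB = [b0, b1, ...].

  0 | W B3 → L3 miss [D]
  1 | W B9 → L1 miss [D]
  2 | W B2 → L2 miss [D]
  3 | R B4 → L0 miss [-]
  4 | W B8 → L0 miss [D]
  5 | R B0 → L0 miss wb→B8 [-]
  6 | R B0 → L0 hit [-]
  7 | R B0 → L0 hit [-]
  8 | W B4 → L0 miss [D]
  9 | W B4 → L0 hit [D]
  10 | R B6 → L2 miss wb→B2 [-]
  11 | R B5 → L1 miss wb→B9 [-]
  12 | W B4 → L0 hit [D]
  13 | W B0 → L0 miss wb→B4 [D]

WB = [8, 2, 9, 4]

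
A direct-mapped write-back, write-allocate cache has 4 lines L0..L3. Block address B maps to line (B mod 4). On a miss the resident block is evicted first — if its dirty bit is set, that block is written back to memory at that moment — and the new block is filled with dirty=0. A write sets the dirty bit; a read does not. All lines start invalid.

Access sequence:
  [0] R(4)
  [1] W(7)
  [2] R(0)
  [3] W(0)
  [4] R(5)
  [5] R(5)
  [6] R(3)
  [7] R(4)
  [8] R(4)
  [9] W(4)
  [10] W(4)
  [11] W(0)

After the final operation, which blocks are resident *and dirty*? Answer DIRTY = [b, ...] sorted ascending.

0: R B4 -> L0 miss  d=-]
1: W B7 -> L3 miss  d=D]
2: R B0 -> L0 miss  d=-]
3: W B0 -> L0 hit  d=D]
4: R B5 -> L1 miss  d=-]
5: R B5 -> L1 hit  d=-]
6: R B3 -> L3 miss wb->B7  d=-]
7: R B4 -> L0 miss wb->B0  d=-]
8: R B4 -> L0 hit  d=-]
9: W B4 -> L0 hit  d=D]
10: W B4 -> L0 hit  d=D]
11: W B0 -> L0 miss wb->B4  d=D]

DIRTY = [0]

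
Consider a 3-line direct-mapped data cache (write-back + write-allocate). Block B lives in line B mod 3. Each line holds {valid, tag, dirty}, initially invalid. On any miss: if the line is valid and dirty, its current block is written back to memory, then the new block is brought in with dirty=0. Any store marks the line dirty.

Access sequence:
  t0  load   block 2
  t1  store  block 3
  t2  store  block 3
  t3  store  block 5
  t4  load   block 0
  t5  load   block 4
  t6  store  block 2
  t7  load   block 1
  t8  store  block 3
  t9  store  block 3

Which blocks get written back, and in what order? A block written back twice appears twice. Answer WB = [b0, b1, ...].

WB = [3, 5]

0: R B2 -> L2 miss  d=-]
1: W B3 -> L0 miss  d=D]
2: W B3 -> L0 hit  d=D]
3: W B5 -> L2 miss  d=D]
4: R B0 -> L0 miss wb->B3  d=-]
5: R B4 -> L1 miss  d=-]
6: W B2 -> L2 miss wb->B5  d=D]
7: R B1 -> L1 miss  d=-]
8: W B3 -> L0 miss  d=D]
9: W B3 -> L0 hit  d=D]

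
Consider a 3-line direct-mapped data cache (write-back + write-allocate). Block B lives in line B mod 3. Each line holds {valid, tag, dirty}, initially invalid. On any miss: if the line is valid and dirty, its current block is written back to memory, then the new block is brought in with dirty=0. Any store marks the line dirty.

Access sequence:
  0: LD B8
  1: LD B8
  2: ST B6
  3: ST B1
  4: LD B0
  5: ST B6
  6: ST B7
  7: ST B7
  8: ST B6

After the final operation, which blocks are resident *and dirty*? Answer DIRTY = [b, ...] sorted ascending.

0: R B8 -> L2 miss  d=-]
1: R B8 -> L2 hit  d=-]
2: W B6 -> L0 miss  d=D]
3: W B1 -> L1 miss  d=D]
4: R B0 -> L0 miss wb->B6  d=-]
5: W B6 -> L0 miss  d=D]
6: W B7 -> L1 miss wb->B1  d=D]
7: W B7 -> L1 hit  d=D]
8: W B6 -> L0 hit  d=D]

DIRTY = [6, 7]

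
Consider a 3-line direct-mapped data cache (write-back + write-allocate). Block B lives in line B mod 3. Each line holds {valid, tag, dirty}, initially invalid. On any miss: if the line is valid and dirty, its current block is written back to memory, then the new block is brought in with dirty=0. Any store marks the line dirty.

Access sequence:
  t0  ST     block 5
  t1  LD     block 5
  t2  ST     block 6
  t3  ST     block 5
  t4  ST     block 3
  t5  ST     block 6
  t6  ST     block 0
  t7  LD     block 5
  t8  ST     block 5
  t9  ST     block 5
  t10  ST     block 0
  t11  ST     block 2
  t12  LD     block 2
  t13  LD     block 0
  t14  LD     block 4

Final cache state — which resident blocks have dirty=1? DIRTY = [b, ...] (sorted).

0: W B5 → L2 miss [D]
1: R B5 → L2 hit [D]
2: W B6 → L0 miss [D]
3: W B5 → L2 hit [D]
4: W B3 → L0 miss wb→B6 [D]
5: W B6 → L0 miss wb→B3 [D]
6: W B0 → L0 miss wb→B6 [D]
7: R B5 → L2 hit [D]
8: W B5 → L2 hit [D]
9: W B5 → L2 hit [D]
10: W B0 → L0 hit [D]
11: W B2 → L2 miss wb→B5 [D]
12: R B2 → L2 hit [D]
13: R B0 → L0 hit [D]
14: R B4 → L1 miss [-]

DIRTY = [0, 2]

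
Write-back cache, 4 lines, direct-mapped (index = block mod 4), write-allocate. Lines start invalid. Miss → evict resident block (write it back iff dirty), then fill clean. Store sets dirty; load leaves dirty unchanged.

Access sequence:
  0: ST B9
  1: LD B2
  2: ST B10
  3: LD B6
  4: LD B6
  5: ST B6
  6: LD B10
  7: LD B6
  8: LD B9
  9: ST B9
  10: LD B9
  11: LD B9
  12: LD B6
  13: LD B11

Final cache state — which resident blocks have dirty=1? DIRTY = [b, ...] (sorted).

DIRTY = [9]

  0 | W B9 → L1 miss [D]
  1 | R B2 → L2 miss [-]
  2 | W B10 → L2 miss [D]
  3 | R B6 → L2 miss wb→B10 [-]
  4 | R B6 → L2 hit [-]
  5 | W B6 → L2 hit [D]
  6 | R B10 → L2 miss wb→B6 [-]
  7 | R B6 → L2 miss [-]
  8 | R B9 → L1 hit [D]
  9 | W B9 → L1 hit [D]
  10 | R B9 → L1 hit [D]
  11 | R B9 → L1 hit [D]
  12 | R B6 → L2 hit [-]
  13 | R B11 → L3 miss [-]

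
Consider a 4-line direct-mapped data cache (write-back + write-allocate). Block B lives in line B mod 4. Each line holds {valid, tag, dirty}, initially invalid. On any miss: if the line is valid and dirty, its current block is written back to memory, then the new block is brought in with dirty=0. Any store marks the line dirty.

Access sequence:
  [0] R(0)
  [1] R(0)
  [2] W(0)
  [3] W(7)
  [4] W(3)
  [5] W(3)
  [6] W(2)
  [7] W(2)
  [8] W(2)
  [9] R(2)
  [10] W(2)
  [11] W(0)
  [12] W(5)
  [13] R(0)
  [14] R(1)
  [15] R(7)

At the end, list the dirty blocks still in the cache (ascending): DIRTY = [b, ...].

DIRTY = [0, 2]

0: R B0 -> L0 miss  d=-]
1: R B0 -> L0 hit  d=-]
2: W B0 -> L0 hit  d=D]
3: W B7 -> L3 miss  d=D]
4: W B3 -> L3 miss wb->B7  d=D]
5: W B3 -> L3 hit  d=D]
6: W B2 -> L2 miss  d=D]
7: W B2 -> L2 hit  d=D]
8: W B2 -> L2 hit  d=D]
9: R B2 -> L2 hit  d=D]
10: W B2 -> L2 hit  d=D]
11: W B0 -> L0 hit  d=D]
12: W B5 -> L1 miss  d=D]
13: R B0 -> L0 hit  d=D]
14: R B1 -> L1 miss wb->B5  d=-]
15: R B7 -> L3 miss wb->B3  d=-]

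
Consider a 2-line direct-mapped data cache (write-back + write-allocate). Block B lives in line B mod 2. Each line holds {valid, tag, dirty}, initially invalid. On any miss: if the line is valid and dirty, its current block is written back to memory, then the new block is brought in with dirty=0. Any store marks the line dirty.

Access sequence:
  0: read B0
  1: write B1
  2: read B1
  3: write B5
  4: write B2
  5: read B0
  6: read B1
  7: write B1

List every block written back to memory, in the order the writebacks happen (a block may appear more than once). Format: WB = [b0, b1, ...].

WB = [1, 2, 5]

0: R B0 → L0 miss [-]
1: W B1 → L1 miss [D]
2: R B1 → L1 hit [D]
3: W B5 → L1 miss wb→B1 [D]
4: W B2 → L0 miss [D]
5: R B0 → L0 miss wb→B2 [-]
6: R B1 → L1 miss wb→B5 [-]
7: W B1 → L1 hit [D]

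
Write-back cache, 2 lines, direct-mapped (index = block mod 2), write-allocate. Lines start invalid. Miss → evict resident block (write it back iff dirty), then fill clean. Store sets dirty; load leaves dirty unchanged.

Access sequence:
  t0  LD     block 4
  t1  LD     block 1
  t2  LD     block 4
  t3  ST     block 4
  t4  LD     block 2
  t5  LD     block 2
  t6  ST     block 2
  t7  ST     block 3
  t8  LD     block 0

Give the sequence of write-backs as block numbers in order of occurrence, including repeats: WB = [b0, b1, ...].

WB = [4, 2]

0: R B4 → L0 miss [-]
1: R B1 → L1 miss [-]
2: R B4 → L0 hit [-]
3: W B4 → L0 hit [D]
4: R B2 → L0 miss wb→B4 [-]
5: R B2 → L0 hit [-]
6: W B2 → L0 hit [D]
7: W B3 → L1 miss [D]
8: R B0 → L0 miss wb→B2 [-]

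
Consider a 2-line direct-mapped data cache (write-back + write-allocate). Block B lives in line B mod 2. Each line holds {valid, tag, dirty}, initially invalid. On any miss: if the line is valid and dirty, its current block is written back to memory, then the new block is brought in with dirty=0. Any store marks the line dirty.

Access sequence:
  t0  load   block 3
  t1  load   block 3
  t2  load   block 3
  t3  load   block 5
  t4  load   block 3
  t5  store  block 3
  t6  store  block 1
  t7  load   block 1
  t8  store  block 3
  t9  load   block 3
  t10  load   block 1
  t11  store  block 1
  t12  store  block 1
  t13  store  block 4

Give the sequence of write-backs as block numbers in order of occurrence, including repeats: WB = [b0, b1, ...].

  0 | R B3 → L1 miss [-]
  1 | R B3 → L1 hit [-]
  2 | R B3 → L1 hit [-]
  3 | R B5 → L1 miss [-]
  4 | R B3 → L1 miss [-]
  5 | W B3 → L1 hit [D]
  6 | W B1 → L1 miss wb→B3 [D]
  7 | R B1 → L1 hit [D]
  8 | W B3 → L1 miss wb→B1 [D]
  9 | R B3 → L1 hit [D]
  10 | R B1 → L1 miss wb→B3 [-]
  11 | W B1 → L1 hit [D]
  12 | W B1 → L1 hit [D]
  13 | W B4 → L0 miss [D]

WB = [3, 1, 3]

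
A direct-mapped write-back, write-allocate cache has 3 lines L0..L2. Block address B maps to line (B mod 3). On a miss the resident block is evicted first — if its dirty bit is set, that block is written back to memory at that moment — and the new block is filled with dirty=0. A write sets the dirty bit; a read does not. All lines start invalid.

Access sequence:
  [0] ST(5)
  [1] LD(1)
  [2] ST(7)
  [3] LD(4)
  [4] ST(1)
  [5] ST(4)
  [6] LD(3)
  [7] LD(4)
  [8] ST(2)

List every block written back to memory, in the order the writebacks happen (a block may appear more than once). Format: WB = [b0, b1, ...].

WB = [7, 1, 5]

0: W B5 → L2 miss [D]
1: R B1 → L1 miss [-]
2: W B7 → L1 miss [D]
3: R B4 → L1 miss wb→B7 [-]
4: W B1 → L1 miss [D]
5: W B4 → L1 miss wb→B1 [D]
6: R B3 → L0 miss [-]
7: R B4 → L1 hit [D]
8: W B2 → L2 miss wb→B5 [D]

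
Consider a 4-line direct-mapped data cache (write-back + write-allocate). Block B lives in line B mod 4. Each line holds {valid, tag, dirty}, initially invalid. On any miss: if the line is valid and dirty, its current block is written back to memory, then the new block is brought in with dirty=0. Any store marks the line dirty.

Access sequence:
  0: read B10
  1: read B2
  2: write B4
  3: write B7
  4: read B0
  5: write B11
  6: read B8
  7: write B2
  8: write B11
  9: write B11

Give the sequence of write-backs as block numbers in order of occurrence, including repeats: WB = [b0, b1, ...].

0: R B10 → L2 miss [-]
1: R B2 → L2 miss [-]
2: W B4 → L0 miss [D]
3: W B7 → L3 miss [D]
4: R B0 → L0 miss wb→B4 [-]
5: W B11 → L3 miss wb→B7 [D]
6: R B8 → L0 miss [-]
7: W B2 → L2 hit [D]
8: W B11 → L3 hit [D]
9: W B11 → L3 hit [D]

WB = [4, 7]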